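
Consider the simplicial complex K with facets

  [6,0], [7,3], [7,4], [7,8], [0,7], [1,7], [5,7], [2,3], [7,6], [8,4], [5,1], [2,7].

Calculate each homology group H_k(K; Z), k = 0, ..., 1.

Fix the vertex order 0 < 1 < 2 < 3 < 4 < 5 < 6 < 7 < 8 and write every simplex with vertices in increasing order. Then dim K = 1 and the simplices of K are:

  0-simplices (9): [0], [1], [2], [3], [4], [5], [6], [7], [8]
  1-simplices (12): [0,6], [0,7], [1,5], [1,7], [2,3], [2,7], [3,7], [4,7], [4,8], [5,7], [6,7], [7,8]

giving chain groups C_0 ≅ Z^9, C_1 ≅ Z^12.

Boundary ∂_1: C_1 → C_0 sends each edge [p,q] (with p < q) to q − p. For instance
  ∂[1,7] = [7] − [1].
The 9×12 boundary matrix has rank 8 and Smith normal form diag(1,1,1,1,1,1,1,1).

Now H_k = ker ∂_k / im ∂_{k+1}, so:

  H_0: rank C_0 − rank ∂_1 = 9 − 8 = 1, and the invariant factors of ∂_1 are all 1, so H_0 ≅ Z.
  H_1: rank ker ∂_1 − rank ∂_2 = (12 − 8) − 0 = 4, and there is no ∂_2, so H_1 ≅ Z^4.

(K is a triangulation of a wedge of 4 circles.)

H_0 = Z,  H_1 = Z^4.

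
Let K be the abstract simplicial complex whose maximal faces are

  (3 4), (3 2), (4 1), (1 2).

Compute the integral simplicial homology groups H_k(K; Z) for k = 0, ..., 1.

H_0 ≅ Z,  H_1 ≅ Z.

Take the total order 1 < 2 < 3 < 4 on the vertex set. Then K (dimension 1) consists of the simplices:

  0-simplices (4): [1], [2], [3], [4]
  1-simplices (4): [1,2], [1,4], [2,3], [3,4]

Hence C_0 ≅ Z^4, C_1 ≅ Z^4.

The boundary map ∂_1: C_1 → C_0 is given by ∂[p,q] = [q] − [p]. For instance
  ∂[1,4] = [4] − [1].
The resulting 4×4 matrix has rank 3, and its Smith normal form has invariant factors (1,1,1).

Reading off H_k = ker ∂_k / im ∂_{k+1}:

  H_0: rank C_0 − rank ∂_1 = 4 − 3 = 1, and the invariant factors of ∂_1 are all 1, so H_0 = Z.
  H_1: rank ker ∂_1 − rank ∂_2 = (4 − 3) − 0 = 1, and there is no ∂_2, so H_1 = Z.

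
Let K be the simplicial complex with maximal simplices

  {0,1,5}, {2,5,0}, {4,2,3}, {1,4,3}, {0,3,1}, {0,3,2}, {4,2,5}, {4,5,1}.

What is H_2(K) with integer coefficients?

H_2 ≅ Z.

Order the vertices as 0 < 1 < 2 < 3 < 4 < 5. Listing each simplex with vertices in this order, K has dimension 2 with simplices:

  0-simplices (6): [0], [1], [2], [3], [4], [5]
  1-simplices (12): [0,1], [0,2], [0,3], [0,5], [1,3], [1,4], [1,5], [2,3], [2,4], [2,5], [3,4], [4,5]
  2-simplices (8): [0,1,3], [0,1,5], [0,2,3], [0,2,5], [1,3,4], [1,4,5], [2,3,4], [2,4,5]

Hence C_0 ≅ Z^6, C_1 ≅ Z^12, C_2 ≅ Z^8.

The boundary map ∂_1: C_1 → C_0 maps an edge to its endpoints' difference, ∂[p,q] = q − p. For instance
  ∂[0,2] = [2] − [0].
This gives a 6×12 integer matrix of rank 5; reducing to Smith normal form yields diagonal entries (1,1,1,1,1).

The boundary map ∂_2: C_2 → C_1 sends each 2-simplex [p,q,r] to [q,r] − [p,r] + [p,q]. For instance
  ∂[0,2,5] = [2,5] − [0,5] + [0,2],
  ∂[1,3,4] = [3,4] − [1,4] + [1,3].
The 12×8 boundary matrix has rank 7 and Smith normal form diag(1,1,1,1,1,1,1).

From H_k ≅ ker(∂_k) / im(∂_{k+1}) we obtain:

  H_2: rank ker ∂_2 − rank ∂_3 = (8 − 7) − 0 = 1, and there is no ∂_3, so H_2 = Z.

(K is a triangulation of the 2-sphere S^2.)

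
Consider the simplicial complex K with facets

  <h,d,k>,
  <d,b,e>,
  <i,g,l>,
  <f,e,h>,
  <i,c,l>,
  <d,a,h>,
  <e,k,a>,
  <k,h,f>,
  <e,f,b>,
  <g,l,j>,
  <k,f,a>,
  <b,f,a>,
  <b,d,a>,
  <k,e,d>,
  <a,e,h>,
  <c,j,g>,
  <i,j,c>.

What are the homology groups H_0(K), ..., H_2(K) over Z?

H_0 ≅ Z^2,  H_1 ≅ Z ⊕ Z/2Z,  H_2 = 0.

K has 12 vertices, 28 edges, 17 triangles.
rank ∂_0 = 0, rank ∂_1 = 10 ⇒ b_0 = 12 − 0 − 10 = 2; all invariant factors of ∂_1 are 1 so no torsion. So H_0 ≅ Z^2.
rank ∂_1 = 10, rank ∂_2 = 17 ⇒ b_1 = 28 − 10 − 17 = 1; ∂_2 has invariant factor(s) [2] giving torsion. So H_1 ≅ Z ⊕ Z/2Z.
rank ∂_2 = 17, rank ∂_3 = 0 ⇒ b_2 = 17 − 17 − 0 = 0. So H_2 ≅ 0.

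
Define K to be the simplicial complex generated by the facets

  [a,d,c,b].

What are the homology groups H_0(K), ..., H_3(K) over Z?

Take the total order a < b < c < d on the vertex set. Then K (dimension 3) consists of the simplices:

  0-simplices (4): a, b, c, d
  1-simplices (6): ab, ac, ad, bc, bd, cd
  2-simplices (4): abc, abd, acd, bcd
  3-simplices (1): abcd

so the chain groups are C_0 ≅ Z^4, C_1 ≅ Z^6, C_2 ≅ Z^4, C_3 ≅ Z^1.

∂_1: C_1 → C_0 sends each edge [p,q] (with p < q) to q − p. For instance
  ∂ad = d − a.
The 4×6 boundary matrix has rank 3 and Smith normal form diag(1,1,1).

∂_2: C_2 → C_1 maps a triangle to the signed sum of its edges. For instance
  ∂abc = bc − ac + ab,
  ∂acd = cd − ad + ac.
This gives a 6×4 integer matrix of rank 3; reducing to Smith normal form yields diagonal entries (1,1,1).

The boundary map ∂_3: C_3 → C_2 sends each 3-simplex σ to the alternating sum Σ_i (−1)^i (σ with its i-th vertex removed). For instance
  ∂abcd = bcd − acd + abd − abc.
This gives a 4×1 integer matrix of rank 1; reducing to Smith normal form yields diagonal entries (1).

Computing H_k = (kernel of ∂_k) / (image of ∂_{k+1}):

  H_0: rank C_0 − rank ∂_1 = 4 − 3 = 1, and the invariant factors of ∂_1 are all 1, so H_0 = Z.
  H_1: rank ker ∂_1 − rank ∂_2 = (6 − 3) − 3 = 0, and the invariant factors of ∂_2 are all 1, so H_1 = 0.
  H_2: rank ker ∂_2 − rank ∂_3 = (4 − 3) − 1 = 0, and the invariant factors of ∂_3 are all 1, so H_2 = 0.
  H_3: rank ker ∂_3 − rank ∂_4 = (1 − 1) − 0 = 0, and there is no ∂_4, so H_3 = 0.

(K is a triangulation of the 3-simplex.)

H_0 = Z,  H_1 = 0,  H_2 = 0,  H_3 = 0.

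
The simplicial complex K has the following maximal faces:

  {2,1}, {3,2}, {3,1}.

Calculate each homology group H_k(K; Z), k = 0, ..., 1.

H_0 ≅ Z,  H_1 ≅ Z.

Fix the vertex order 1 < 2 < 3 and write every simplex with vertices in increasing order. Then dim K = 1 and the simplices of K are:

  0-simplices (3): [1], [2], [3]
  1-simplices (3): [1,2], [1,3], [2,3]

giving chain groups C_0 ≅ Z^3, C_1 ≅ Z^3.

∂_1: C_1 → C_0 is given by ∂[p,q] = [q] − [p]. For instance
  ∂[1,3] = [3] − [1].
This gives a 3×3 integer matrix of rank 2; reducing to Smith normal form yields diagonal entries (1,1).

Computing H_k = (kernel of ∂_k) / (image of ∂_{k+1}):

  H_0: rank C_0 − rank ∂_1 = 3 − 2 = 1, and the invariant factors of ∂_1 are all 1, so H_0 ≅ Z.
  H_1: rank ker ∂_1 − rank ∂_2 = (3 − 2) − 0 = 1, and there is no ∂_2, so H_1 ≅ Z.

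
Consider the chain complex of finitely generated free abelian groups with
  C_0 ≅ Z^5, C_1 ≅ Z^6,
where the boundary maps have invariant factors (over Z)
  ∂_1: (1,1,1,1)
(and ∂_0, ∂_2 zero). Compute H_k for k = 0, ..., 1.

H_0 ≅ Z,  H_1 ≅ Z^2.

H_0: b_0 = 5 − 0 − 4 = 1; torsion from ∂_1 factors > 1: none. So H_0 ≅ Z.
H_1: b_1 = 6 − 4 − 0 = 2; torsion from ∂_2 factors > 1: none. So H_1 ≅ Z^2.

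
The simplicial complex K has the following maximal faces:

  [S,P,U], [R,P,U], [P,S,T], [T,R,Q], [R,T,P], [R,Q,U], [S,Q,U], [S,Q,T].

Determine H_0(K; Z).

We work with the vertex ordering P < Q < R < S < T < U. The simplices of K, each written with vertices in increasing order, are:

  0-simplices (6): P, Q, R, S, T, U
  1-simplices (12): PR, PS, PT, PU, QR, QS, QT, QU, RT, RU, ST, SU
  2-simplices (8): PRT, PRU, PST, PSU, QRT, QRU, QST, QSU

giving chain groups C_0 ≅ Z^6, C_1 ≅ Z^12, C_2 ≅ Z^8.

∂_1: C_1 → C_0 maps an edge to its endpoints' difference, ∂[p,q] = q − p. For instance
  ∂QS = S − Q.
The 6×12 boundary matrix has rank 5 and Smith normal form diag(1,1,1,1,1).

∂_2: C_2 → C_1 maps a triangle to the signed sum of its edges. For instance
  ∂PSU = SU − PU + PS,
  ∂PRU = RU − PU + PR.
As a 12×8 matrix over Z this has rank 7, with invariant factors (1,1,1,1,1,1,1).

From H_k ≅ ker(∂_k) / im(∂_{k+1}) we obtain:

  H_0: rank C_0 − rank ∂_1 = 6 − 5 = 1, and the invariant factors of ∂_1 are all 1, so H_0 = Z.

(K is a triangulation of the 2-sphere S^2.)

H_0 ≅ Z.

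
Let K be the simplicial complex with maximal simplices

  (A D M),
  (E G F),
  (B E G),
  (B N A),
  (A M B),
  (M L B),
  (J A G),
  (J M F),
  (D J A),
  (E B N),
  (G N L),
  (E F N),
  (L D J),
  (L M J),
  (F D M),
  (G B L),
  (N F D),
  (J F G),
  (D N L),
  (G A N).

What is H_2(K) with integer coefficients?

H_2 = 0.

Take the total order A < B < D < E < F < G < J < L < M < N on the vertex set. Then K (dimension 2) consists of the simplices:

  0-simplices (10): A, B, D, E, F, G, J, L, M, N
  1-simplices (30): AB, AD, AG, AJ, AM, AN, BE, BG, BL, BM, BN, DF, DJ, DL, DM, DN, EF, EG, EN, FG, FJ, FM, FN, GJ, GL, GN, JL, JM, LM, LN
  2-simplices (20): ABM, ABN, ADJ, ADM, AGJ, AGN, BEG, BEN, BGL, BLM, DFM, DFN, DJL, DLN, EFG, EFN, FGJ, FJM, GLN, JLM

Hence C_0 ≅ Z^10, C_1 ≅ Z^30, C_2 ≅ Z^20.

Boundary ∂_1: C_1 → C_0 sends each edge [p,q] (with p < q) to q − p.
As a 10×30 matrix over Z this has rank 9, with invariant factors (1,1,1,1,1,1,1,1,1).

Boundary ∂_2: C_2 → C_1 acts by ∂[p,q,r] = [q,r] − [p,r] + [p,q]. For instance
  ∂DLN = LN − DN + DL,
  ∂FJM = JM − FM + FJ.
This gives a 30×20 integer matrix of rank 20; reducing to Smith normal form yields diagonal entries (1,1,1,1,1,1,1,1,1,1,1,1,1,1,1,1,1,1,1,2).

Reading off H_k = ker ∂_k / im ∂_{k+1}:

  H_2: rank ker ∂_2 − rank ∂_3 = (20 − 20) − 0 = 0, and there is no ∂_3, so H_2 ≅ 0.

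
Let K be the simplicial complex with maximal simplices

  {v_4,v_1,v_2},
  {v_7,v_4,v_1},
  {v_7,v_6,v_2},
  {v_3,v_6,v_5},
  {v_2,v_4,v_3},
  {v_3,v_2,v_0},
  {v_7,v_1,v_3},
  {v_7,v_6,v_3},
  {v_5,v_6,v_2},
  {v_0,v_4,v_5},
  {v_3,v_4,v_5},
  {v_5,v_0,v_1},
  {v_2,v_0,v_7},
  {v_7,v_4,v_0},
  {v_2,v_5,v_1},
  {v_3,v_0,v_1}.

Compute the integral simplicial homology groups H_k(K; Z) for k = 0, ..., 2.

K has 8 vertices, 24 edges, 16 triangles.
rank ∂_0 = 0, rank ∂_1 = 7 ⇒ b_0 = 8 − 0 − 7 = 1; all invariant factors of ∂_1 are 1 so no torsion. So H_0 = Z.
rank ∂_1 = 7, rank ∂_2 = 15 ⇒ b_1 = 24 − 7 − 15 = 2; all invariant factors of ∂_2 are 1 so no torsion. So H_1 = Z^2.
rank ∂_2 = 15, rank ∂_3 = 0 ⇒ b_2 = 16 − 15 − 0 = 1. So H_2 = Z.

H_0 = Z,  H_1 = Z^2,  H_2 = Z.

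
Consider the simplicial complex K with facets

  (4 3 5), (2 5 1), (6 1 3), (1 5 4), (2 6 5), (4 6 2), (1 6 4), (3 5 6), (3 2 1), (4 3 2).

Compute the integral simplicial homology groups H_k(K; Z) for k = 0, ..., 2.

Take the total order 1 < 2 < 3 < 4 < 5 < 6 on the vertex set. Then K (dimension 2) consists of the simplices:

  0-simplices (6): [1], [2], [3], [4], [5], [6]
  1-simplices (15): [1,2], [1,3], [1,4], [1,5], [1,6], [2,3], [2,4], [2,5], [2,6], [3,4], [3,5], [3,6], [4,5], [4,6], [5,6]
  2-simplices (10): [1,2,3], [1,2,5], [1,3,6], [1,4,5], [1,4,6], [2,3,4], [2,4,6], [2,5,6], [3,4,5], [3,5,6]

Hence C_0 ≅ Z^6, C_1 ≅ Z^15, C_2 ≅ Z^10.

∂_1: C_1 → C_0 is given by ∂[p,q] = [q] − [p]. For instance
  ∂[2,5] = [5] − [2].
The resulting 6×15 matrix has rank 5, and its Smith normal form has invariant factors (1,1,1,1,1).

Boundary ∂_2: C_2 → C_1 maps a triangle to the signed sum of its edges. For instance
  ∂[2,5,6] = [5,6] − [2,6] + [2,5],
  ∂[3,5,6] = [5,6] − [3,6] + [3,5].
The resulting 15×10 matrix has rank 10, and its Smith normal form has invariant factors (1,1,1,1,1,1,1,1,1,2).

Computing H_k = (kernel of ∂_k) / (image of ∂_{k+1}):

  H_0: rank C_0 − rank ∂_1 = 6 − 5 = 1, and the invariant factors of ∂_1 are all 1, so H_0 ≅ Z.
  H_1: rank ker ∂_1 − rank ∂_2 = (15 − 5) − 10 = 0, and ∂_2 has invariant factor 2 > 1, so H_1 ≅ Z/2.
  H_2: rank ker ∂_2 − rank ∂_3 = (10 − 10) − 0 = 0, and there is no ∂_3, so H_2 ≅ 0.

As a check, the Euler characteristic is 6 − 15 + 10 = 1, which agrees with 1 − 0 + 0 = 1.

H_0 = Z,  H_1 = Z/2,  H_2 = 0.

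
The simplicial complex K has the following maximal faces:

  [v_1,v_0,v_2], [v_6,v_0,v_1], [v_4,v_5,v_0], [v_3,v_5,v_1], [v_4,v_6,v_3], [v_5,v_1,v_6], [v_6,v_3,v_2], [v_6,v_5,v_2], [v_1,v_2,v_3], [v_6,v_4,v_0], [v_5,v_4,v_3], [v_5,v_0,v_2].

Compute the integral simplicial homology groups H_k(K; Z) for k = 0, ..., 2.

H_0 ≅ Z,  H_1 ≅ Z/2,  H_2 = 0.

We work with the vertex ordering v_0 < v_1 < v_2 < v_3 < v_4 < v_5 < v_6. The simplices of K, each written with vertices in increasing order, are:

  0-simplices (7): [v_0], [v_1], [v_2], [v_3], [v_4], [v_5], [v_6]
  1-simplices (18): (18 of them)
  2-simplices (12): (12 of them)

so the chain groups are C_0 ≅ Z^7, C_1 ≅ Z^18, C_2 ≅ Z^12.

Boundary ∂_1: C_1 → C_0 is given by ∂[p,q] = [q] − [p].
As a 7×18 matrix over Z this has rank 6, with invariant factors (1,1,1,1,1,1).

The boundary map ∂_2: C_2 → C_1 sends each 2-simplex [p,q,r] to [q,r] − [p,r] + [p,q]. For instance
  ∂[v_3,v_4,v_6] = [v_4,v_6] − [v_3,v_6] + [v_3,v_4],
  ∂[v_1,v_3,v_5] = [v_3,v_5] − [v_1,v_5] + [v_1,v_3].
The 18×12 boundary matrix has rank 12 and Smith normal form diag(1,1,1,1,1,1,1,1,1,1,1,2).

Computing H_k = (kernel of ∂_k) / (image of ∂_{k+1}):

  H_0: rank C_0 − rank ∂_1 = 7 − 6 = 1, and the invariant factors of ∂_1 are all 1, so H_0 ≅ Z.
  H_1: rank ker ∂_1 − rank ∂_2 = (18 − 6) − 12 = 0, and ∂_2 has invariant factor 2 > 1, so H_1 ≅ Z/2.
  H_2: rank ker ∂_2 − rank ∂_3 = (12 − 12) − 0 = 0, and there is no ∂_3, so H_2 ≅ 0.

(K is a triangulation of the real projective plane RP^2.)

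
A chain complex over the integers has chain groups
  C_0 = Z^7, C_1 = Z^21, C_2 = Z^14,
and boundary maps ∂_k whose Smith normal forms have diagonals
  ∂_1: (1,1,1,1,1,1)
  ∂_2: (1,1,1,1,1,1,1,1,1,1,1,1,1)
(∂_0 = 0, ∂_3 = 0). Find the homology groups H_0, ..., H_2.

H_0 ≅ Z,  H_1 ≅ Z^2,  H_2 ≅ Z.

H_0: b_0 = 7 − 0 − 6 = 1; torsion from ∂_1 factors > 1: none. So H_0 ≅ Z.
H_1: b_1 = 21 − 6 − 13 = 2; torsion from ∂_2 factors > 1: none. So H_1 ≅ Z^2.
H_2: b_2 = 14 − 13 − 0 = 1; torsion from ∂_3 factors > 1: none. So H_2 ≅ Z.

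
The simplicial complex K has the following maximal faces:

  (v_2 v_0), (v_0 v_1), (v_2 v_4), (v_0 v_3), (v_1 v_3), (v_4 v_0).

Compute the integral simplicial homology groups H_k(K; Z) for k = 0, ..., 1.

Take the total order v_0 < v_1 < v_2 < v_3 < v_4 on the vertex set. Then K (dimension 1) consists of the simplices:

  0-simplices (5): [v_0], [v_1], [v_2], [v_3], [v_4]
  1-simplices (6): [v_0,v_1], [v_0,v_2], [v_0,v_3], [v_0,v_4], [v_1,v_3], [v_2,v_4]

giving chain groups C_0 ≅ Z^5, C_1 ≅ Z^6.

Boundary ∂_1: C_1 → C_0 maps an edge to its endpoints' difference, ∂[p,q] = q − p. For instance
  ∂[v_0,v_1] = [v_1] − [v_0].
As a 5×6 matrix over Z this has rank 4, with invariant factors (1,1,1,1).

Computing H_k = (kernel of ∂_k) / (image of ∂_{k+1}):

  H_0: rank C_0 − rank ∂_1 = 5 − 4 = 1, and the invariant factors of ∂_1 are all 1, so H_0 = Z.
  H_1: rank ker ∂_1 − rank ∂_2 = (6 − 4) − 0 = 2, and there is no ∂_2, so H_1 = Z^2.

As a check, the Euler characteristic is 5 − 6 = -1, which agrees with 1 − 2 = -1.

H_0 = Z,  H_1 = Z^2.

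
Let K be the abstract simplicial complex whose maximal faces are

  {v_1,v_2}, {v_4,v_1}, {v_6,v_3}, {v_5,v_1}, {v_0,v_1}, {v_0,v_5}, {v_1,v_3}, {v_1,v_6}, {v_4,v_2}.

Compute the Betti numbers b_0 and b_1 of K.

b_0 = 1, b_1 = 3.

Take the total order v_0 < v_1 < v_2 < v_3 < v_4 < v_5 < v_6 on the vertex set. Then K (dimension 1) consists of the simplices:

  0-simplices (7): [v_0], [v_1], [v_2], [v_3], [v_4], [v_5], [v_6]
  1-simplices (9): [v_0,v_1], [v_0,v_5], [v_1,v_2], [v_1,v_3], [v_1,v_4], [v_1,v_5], [v_1,v_6], [v_2,v_4], [v_3,v_6]

Hence C_0 ≅ Z^7, C_1 ≅ Z^9.

The boundary map ∂_1: C_1 → C_0 sends each edge [p,q] (with p < q) to q − p. For instance
  ∂[v_1,v_4] = [v_4] − [v_1].
As a 7×9 matrix over Z this has rank 6, with invariant factors (1,1,1,1,1,1).

Now H_k = ker ∂_k / im ∂_{k+1}, so:

  H_0: rank C_0 − rank ∂_1 = 7 − 6 = 1, and the invariant factors of ∂_1 are all 1, so H_0 ≅ Z.
  H_1: rank ker ∂_1 − rank ∂_2 = (9 − 6) − 0 = 3, and there is no ∂_2, so H_1 ≅ Z^3.

As a check, the Euler characteristic is 7 − 9 = -2, which agrees with 1 − 3 = -2.

Hence the Betti numbers are b_0 = 1, b_1 = 3.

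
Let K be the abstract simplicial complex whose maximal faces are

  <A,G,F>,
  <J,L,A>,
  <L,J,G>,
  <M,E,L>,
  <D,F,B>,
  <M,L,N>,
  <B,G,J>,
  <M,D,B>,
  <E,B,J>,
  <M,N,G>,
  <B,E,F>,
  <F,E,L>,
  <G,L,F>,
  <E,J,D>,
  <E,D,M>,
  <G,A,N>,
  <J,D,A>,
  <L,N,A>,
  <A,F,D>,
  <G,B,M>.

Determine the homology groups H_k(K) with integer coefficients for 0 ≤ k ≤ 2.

Order the vertices as A < B < D < E < F < G < J < L < M < N. Listing each simplex with vertices in this order, K has dimension 2 with simplices:

  0-simplices (10): A, B, D, E, F, G, J, L, M, N
  1-simplices (30): AD, AF, AG, AJ, AL, AN, BD, BE, BF, BG, BJ, BM, DE, DF, DJ, DM, EF, EJ, EL, EM, FG, FL, GJ, GL, GM, GN, JL, LM, LN, MN
  2-simplices (20): ADF, ADJ, AFG, AGN, AJL, ALN, BDF, BDM, BEF, BEJ, BGJ, BGM, DEJ, DEM, EFL, ELM, FGL, GJL, GMN, LMN

Hence C_0 ≅ Z^10, C_1 ≅ Z^30, C_2 ≅ Z^20.

∂_1: C_1 → C_0 maps an edge to its endpoints' difference, ∂[p,q] = q − p. For instance
  ∂EM = M − E.
This gives a 10×30 integer matrix of rank 9; reducing to Smith normal form yields diagonal entries (1,1,1,1,1,1,1,1,1).

The boundary map ∂_2: C_2 → C_1 sends each 2-simplex [p,q,r] to [q,r] − [p,r] + [p,q]. For instance
  ∂GMN = MN − GN + GM,
  ∂BDM = DM − BM + BD.
This gives a 30×20 integer matrix of rank 20; reducing to Smith normal form yields diagonal entries (1,1,1,1,1,1,1,1,1,1,1,1,1,1,1,1,1,1,1,2).

Now H_k = ker ∂_k / im ∂_{k+1}, so:

  H_0: rank C_0 − rank ∂_1 = 10 − 9 = 1, and the invariant factors of ∂_1 are all 1, so H_0 = Z.
  H_1: rank ker ∂_1 − rank ∂_2 = (30 − 9) − 20 = 1, and ∂_2 has invariant factor 2 > 1, so H_1 = Z ⊕ Z/2Z.
  H_2: rank ker ∂_2 − rank ∂_3 = (20 − 20) − 0 = 0, and there is no ∂_3, so H_2 = 0.

(K is a triangulation of the Klein bottle.)

H_0 ≅ Z,  H_1 ≅ Z ⊕ Z/2Z,  H_2 = 0.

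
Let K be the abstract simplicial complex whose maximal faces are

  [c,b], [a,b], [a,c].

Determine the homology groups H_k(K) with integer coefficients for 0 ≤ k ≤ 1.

Fix the vertex order a < b < c and write every simplex with vertices in increasing order. Then dim K = 1 and the simplices of K are:

  0-simplices (3): a, b, c
  1-simplices (3): ab, ac, bc

giving chain groups C_0 ≅ Z^3, C_1 ≅ Z^3.

The boundary map ∂_1: C_1 → C_0 maps an edge to its endpoints' difference, ∂[p,q] = q − p. For instance
  ∂ab = b − a.
As a 3×3 matrix over Z this has rank 2, with invariant factors (1,1).

Reading off H_k = ker ∂_k / im ∂_{k+1}:

  H_0: rank C_0 − rank ∂_1 = 3 − 2 = 1, and the invariant factors of ∂_1 are all 1, so H_0 = Z.
  H_1: rank ker ∂_1 − rank ∂_2 = (3 − 2) − 0 = 1, and there is no ∂_2, so H_1 = Z.

As a check, the Euler characteristic is 3 − 3 = 0, which agrees with 1 − 1 = 0.

H_0 = Z,  H_1 = Z.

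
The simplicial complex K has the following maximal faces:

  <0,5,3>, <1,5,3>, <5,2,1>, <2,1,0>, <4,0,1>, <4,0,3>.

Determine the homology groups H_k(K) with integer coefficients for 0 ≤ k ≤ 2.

H_0 = Z,  H_1 = Z,  H_2 = 0.

K has 6 vertices, 12 edges, 6 triangles.
rank ∂_0 = 0, rank ∂_1 = 5 ⇒ b_0 = 6 − 0 − 5 = 1; all invariant factors of ∂_1 are 1 so no torsion. So H_0 = Z.
rank ∂_1 = 5, rank ∂_2 = 6 ⇒ b_1 = 12 − 5 − 6 = 1; all invariant factors of ∂_2 are 1 so no torsion. So H_1 = Z.
rank ∂_2 = 6, rank ∂_3 = 0 ⇒ b_2 = 6 − 6 − 0 = 0. So H_2 = 0.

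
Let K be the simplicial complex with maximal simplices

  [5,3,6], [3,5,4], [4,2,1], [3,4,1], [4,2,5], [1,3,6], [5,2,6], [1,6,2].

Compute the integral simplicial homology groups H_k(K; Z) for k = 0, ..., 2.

H_0 = Z,  H_1 = 0,  H_2 = Z.

Fix the vertex order 1 < 2 < 3 < 4 < 5 < 6 and write every simplex with vertices in increasing order. Then dim K = 2 and the simplices of K are:

  0-simplices (6): [1], [2], [3], [4], [5], [6]
  1-simplices (12): [1,2], [1,3], [1,4], [1,6], [2,4], [2,5], [2,6], [3,4], [3,5], [3,6], [4,5], [5,6]
  2-simplices (8): [1,2,4], [1,2,6], [1,3,4], [1,3,6], [2,4,5], [2,5,6], [3,4,5], [3,5,6]

Hence C_0 ≅ Z^6, C_1 ≅ Z^12, C_2 ≅ Z^8.

Boundary ∂_1: C_1 → C_0 maps an edge to its endpoints' difference, ∂[p,q] = q − p.
The resulting 6×12 matrix has rank 5, and its Smith normal form has invariant factors (1,1,1,1,1).

Boundary ∂_2: C_2 → C_1 acts by ∂[p,q,r] = [q,r] − [p,r] + [p,q]. For instance
  ∂[1,3,4] = [3,4] − [1,4] + [1,3],
  ∂[1,2,4] = [2,4] − [1,4] + [1,2].
The resulting 12×8 matrix has rank 7, and its Smith normal form has invariant factors (1,1,1,1,1,1,1).

Computing H_k = (kernel of ∂_k) / (image of ∂_{k+1}):

  H_0: rank C_0 − rank ∂_1 = 6 − 5 = 1, and the invariant factors of ∂_1 are all 1, so H_0 = Z.
  H_1: rank ker ∂_1 − rank ∂_2 = (12 − 5) − 7 = 0, and the invariant factors of ∂_2 are all 1, so H_1 = 0.
  H_2: rank ker ∂_2 − rank ∂_3 = (8 − 7) − 0 = 1, and there is no ∂_3, so H_2 = Z.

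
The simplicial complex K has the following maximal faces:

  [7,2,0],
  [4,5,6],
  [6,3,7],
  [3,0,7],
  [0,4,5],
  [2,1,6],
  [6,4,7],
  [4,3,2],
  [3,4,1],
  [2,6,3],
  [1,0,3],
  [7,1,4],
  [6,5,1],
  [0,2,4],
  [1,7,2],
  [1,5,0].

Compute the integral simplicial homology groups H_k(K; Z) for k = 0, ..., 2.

H_0 ≅ Z,  H_1 ≅ Z^2,  H_2 ≅ Z.

Fix the vertex order 0 < 1 < 2 < 3 < 4 < 5 < 6 < 7 and write every simplex with vertices in increasing order. Then dim K = 2 and the simplices of K are:

  0-simplices (8): [0], [1], [2], [3], [4], [5], [6], [7]
  1-simplices (24): (24 of them)
  2-simplices (16): [0,1,3], [0,1,5], [0,2,4], [0,2,7], [0,3,7], [0,4,5], [1,2,6], [1,2,7], [1,3,4], [1,4,7], [1,5,6], [2,3,4], [2,3,6], [3,6,7], [4,5,6], [4,6,7]

giving chain groups C_0 ≅ Z^8, C_1 ≅ Z^24, C_2 ≅ Z^16.

∂_1: C_1 → C_0 maps an edge to its endpoints' difference, ∂[p,q] = q − p.
The resulting 8×24 matrix has rank 7, and its Smith normal form has invariant factors (1,1,1,1,1,1,1).

The boundary map ∂_2: C_2 → C_1 maps a triangle to the signed sum of its edges. For instance
  ∂[0,1,5] = [1,5] − [0,5] + [0,1],
  ∂[1,2,6] = [2,6] − [1,6] + [1,2].
As a 24×16 matrix over Z this has rank 15, with invariant factors (1,1,1,1,1,1,1,1,1,1,1,1,1,1,1).

From H_k ≅ ker(∂_k) / im(∂_{k+1}) we obtain:

  H_0: rank C_0 − rank ∂_1 = 8 − 7 = 1, and the invariant factors of ∂_1 are all 1, so H_0 ≅ Z.
  H_1: rank ker ∂_1 − rank ∂_2 = (24 − 7) − 15 = 2, and the invariant factors of ∂_2 are all 1, so H_1 ≅ Z^2.
  H_2: rank ker ∂_2 − rank ∂_3 = (16 − 15) − 0 = 1, and there is no ∂_3, so H_2 ≅ Z.

(K is a triangulation of the torus T^2.)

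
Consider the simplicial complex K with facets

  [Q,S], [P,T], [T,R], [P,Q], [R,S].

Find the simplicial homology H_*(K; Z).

Take the total order P < Q < R < S < T on the vertex set. Then K (dimension 1) consists of the simplices:

  0-simplices (5): P, Q, R, S, T
  1-simplices (5): PQ, PT, QS, RS, RT

so the chain groups are C_0 ≅ Z^5, C_1 ≅ Z^5.

∂_1: C_1 → C_0 is given by ∂[p,q] = [q] − [p]. For instance
  ∂RS = S − R.
This gives a 5×5 integer matrix of rank 4; reducing to Smith normal form yields diagonal entries (1,1,1,1).

Now H_k = ker ∂_k / im ∂_{k+1}, so:

  H_0: rank C_0 − rank ∂_1 = 5 − 4 = 1, and the invariant factors of ∂_1 are all 1, so H_0 ≅ Z.
  H_1: rank ker ∂_1 − rank ∂_2 = (5 − 4) − 0 = 1, and there is no ∂_2, so H_1 ≅ Z.

H_0 ≅ Z,  H_1 ≅ Z.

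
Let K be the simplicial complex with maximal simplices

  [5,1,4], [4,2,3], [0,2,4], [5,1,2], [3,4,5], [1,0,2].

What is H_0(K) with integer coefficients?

Take the total order 0 < 1 < 2 < 3 < 4 < 5 on the vertex set. Then K (dimension 2) consists of the simplices:

  0-simplices (6): [0], [1], [2], [3], [4], [5]
  1-simplices (12): [0,1], [0,2], [0,4], [1,2], [1,4], [1,5], [2,3], [2,4], [2,5], [3,4], [3,5], [4,5]
  2-simplices (6): [0,1,2], [0,2,4], [1,2,5], [1,4,5], [2,3,4], [3,4,5]

so the chain groups are C_0 ≅ Z^6, C_1 ≅ Z^12, C_2 ≅ Z^6.

Boundary ∂_1: C_1 → C_0 sends each edge [p,q] (with p < q) to q − p. For instance
  ∂[2,3] = [3] − [2].
The resulting 6×12 matrix has rank 5, and its Smith normal form has invariant factors (1,1,1,1,1).

The boundary map ∂_2: C_2 → C_1 sends each 2-simplex [p,q,r] to [q,r] − [p,r] + [p,q]. For instance
  ∂[0,1,2] = [1,2] − [0,2] + [0,1],
  ∂[3,4,5] = [4,5] − [3,5] + [3,4].
The resulting 12×6 matrix has rank 6, and its Smith normal form has invariant factors (1,1,1,1,1,1).

Computing H_k = (kernel of ∂_k) / (image of ∂_{k+1}):

  H_0: rank C_0 − rank ∂_1 = 6 − 5 = 1, and the invariant factors of ∂_1 are all 1, so H_0 ≅ Z.

H_0 = Z.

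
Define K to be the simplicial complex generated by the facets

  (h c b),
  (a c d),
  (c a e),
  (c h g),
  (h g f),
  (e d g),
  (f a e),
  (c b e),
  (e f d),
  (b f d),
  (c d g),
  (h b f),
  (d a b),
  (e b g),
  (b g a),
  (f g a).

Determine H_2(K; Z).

Take the total order a < b < c < d < e < f < g < h on the vertex set. Then K (dimension 2) consists of the simplices:

  0-simplices (8): a, b, c, d, e, f, g, h
  1-simplices (24): ab, ac, ad, ae, af, ag, bc, bd, be, bf, bg, bh, cd, ce, cg, ch, de, df, dg, ef, eg, fg, fh, gh
  2-simplices (16): abd, abg, acd, ace, aef, afg, bce, bch, bdf, beg, bfh, cdg, cgh, def, deg, fgh

giving chain groups C_0 ≅ Z^8, C_1 ≅ Z^24, C_2 ≅ Z^16.

∂_1: C_1 → C_0 maps an edge to its endpoints' difference, ∂[p,q] = q − p. For instance
  ∂bc = c − b.
The resulting 8×24 matrix has rank 7, and its Smith normal form has invariant factors (1,1,1,1,1,1,1).

The boundary map ∂_2: C_2 → C_1 sends each 2-simplex [p,q,r] to [q,r] − [p,r] + [p,q]. For instance
  ∂afg = fg − ag + af,
  ∂acd = cd − ad + ac.
As a 24×16 matrix over Z this has rank 15, with invariant factors (1,1,1,1,1,1,1,1,1,1,1,1,1,1,1).

From H_k ≅ ker(∂_k) / im(∂_{k+1}) we obtain:

  H_2: rank ker ∂_2 − rank ∂_3 = (16 − 15) − 0 = 1, and there is no ∂_3, so H_2 = Z.

H_2 ≅ Z.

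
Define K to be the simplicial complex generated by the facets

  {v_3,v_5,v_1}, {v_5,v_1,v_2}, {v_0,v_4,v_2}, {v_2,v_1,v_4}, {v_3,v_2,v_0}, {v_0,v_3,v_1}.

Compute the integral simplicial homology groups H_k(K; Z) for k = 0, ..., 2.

H_0 = Z,  H_1 = Z,  H_2 = 0.

Take the total order v_0 < v_1 < v_2 < v_3 < v_4 < v_5 on the vertex set. Then K (dimension 2) consists of the simplices:

  0-simplices (6): [v_0], [v_1], [v_2], [v_3], [v_4], [v_5]
  1-simplices (12): [v_0,v_1], [v_0,v_2], [v_0,v_3], [v_0,v_4], [v_1,v_2], [v_1,v_3], [v_1,v_4], [v_1,v_5], [v_2,v_3], [v_2,v_4], [v_2,v_5], [v_3,v_5]
  2-simplices (6): [v_0,v_1,v_3], [v_0,v_2,v_3], [v_0,v_2,v_4], [v_1,v_2,v_4], [v_1,v_2,v_5], [v_1,v_3,v_5]

Hence C_0 ≅ Z^6, C_1 ≅ Z^12, C_2 ≅ Z^6.

∂_1: C_1 → C_0 maps an edge to its endpoints' difference, ∂[p,q] = q − p. For instance
  ∂[v_1,v_2] = [v_2] − [v_1].
This gives a 6×12 integer matrix of rank 5; reducing to Smith normal form yields diagonal entries (1,1,1,1,1).

∂_2: C_2 → C_1 maps a triangle to the signed sum of its edges. For instance
  ∂[v_1,v_2,v_5] = [v_2,v_5] − [v_1,v_5] + [v_1,v_2],
  ∂[v_1,v_3,v_5] = [v_3,v_5] − [v_1,v_5] + [v_1,v_3].
This gives a 12×6 integer matrix of rank 6; reducing to Smith normal form yields diagonal entries (1,1,1,1,1,1).

From H_k ≅ ker(∂_k) / im(∂_{k+1}) we obtain:

  H_0: rank C_0 − rank ∂_1 = 6 − 5 = 1, and the invariant factors of ∂_1 are all 1, so H_0 ≅ Z.
  H_1: rank ker ∂_1 − rank ∂_2 = (12 − 5) − 6 = 1, and the invariant factors of ∂_2 are all 1, so H_1 ≅ Z.
  H_2: rank ker ∂_2 − rank ∂_3 = (6 − 6) − 0 = 0, and there is no ∂_3, so H_2 ≅ 0.

As a check, the Euler characteristic is 6 − 12 + 6 = 0, which agrees with 1 − 1 + 0 = 0.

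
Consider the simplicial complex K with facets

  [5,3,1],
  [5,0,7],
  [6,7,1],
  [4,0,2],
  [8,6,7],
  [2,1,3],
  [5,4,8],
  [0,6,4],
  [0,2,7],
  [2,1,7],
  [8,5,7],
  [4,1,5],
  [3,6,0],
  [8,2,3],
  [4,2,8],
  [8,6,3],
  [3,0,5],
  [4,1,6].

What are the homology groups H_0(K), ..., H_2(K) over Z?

Fix the vertex order 0 < 1 < 2 < 3 < 4 < 5 < 6 < 7 < 8 and write every simplex with vertices in increasing order. Then dim K = 2 and the simplices of K are:

  0-simplices (9): [0], [1], [2], [3], [4], [5], [6], [7], [8]
  1-simplices (27): (27 of them)
  2-simplices (18): [0,2,4], [0,2,7], [0,3,5], [0,3,6], [0,4,6], [0,5,7], [1,2,3], [1,2,7], [1,3,5], [1,4,5], [1,4,6], [1,6,7], [2,3,8], [2,4,8], [3,6,8], [4,5,8], [5,7,8], [6,7,8]

giving chain groups C_0 ≅ Z^9, C_1 ≅ Z^27, C_2 ≅ Z^18.

Boundary ∂_1: C_1 → C_0 is given by ∂[p,q] = [q] − [p].
The resulting 9×27 matrix has rank 8, and its Smith normal form has invariant factors (1,1,1,1,1,1,1,1).

∂_2: C_2 → C_1 acts by ∂[p,q,r] = [q,r] − [p,r] + [p,q]. For instance
  ∂[5,7,8] = [7,8] − [5,8] + [5,7],
  ∂[2,4,8] = [4,8] − [2,8] + [2,4].
This gives a 27×18 integer matrix of rank 17; reducing to Smith normal form yields diagonal entries (1,1,1,1,1,1,1,1,1,1,1,1,1,1,1,1,1).

Computing H_k = (kernel of ∂_k) / (image of ∂_{k+1}):

  H_0: rank C_0 − rank ∂_1 = 9 − 8 = 1, and the invariant factors of ∂_1 are all 1, so H_0 ≅ Z.
  H_1: rank ker ∂_1 − rank ∂_2 = (27 − 8) − 17 = 2, and the invariant factors of ∂_2 are all 1, so H_1 ≅ Z^2.
  H_2: rank ker ∂_2 − rank ∂_3 = (18 − 17) − 0 = 1, and there is no ∂_3, so H_2 ≅ Z.

H_0 = Z,  H_1 = Z^2,  H_2 = Z.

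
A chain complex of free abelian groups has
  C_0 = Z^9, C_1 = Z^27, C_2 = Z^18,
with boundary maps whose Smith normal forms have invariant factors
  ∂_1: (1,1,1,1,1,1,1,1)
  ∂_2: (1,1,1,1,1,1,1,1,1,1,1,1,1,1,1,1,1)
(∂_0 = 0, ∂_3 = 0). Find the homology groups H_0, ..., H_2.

H_0 ≅ Z,  H_1 ≅ Z^2,  H_2 ≅ Z.

H_0: b_0 = 9 − 0 − 8 = 1; torsion from ∂_1 factors > 1: none. So H_0 ≅ Z.
H_1: b_1 = 27 − 8 − 17 = 2; torsion from ∂_2 factors > 1: none. So H_1 ≅ Z^2.
H_2: b_2 = 18 − 17 − 0 = 1; torsion from ∂_3 factors > 1: none. So H_2 ≅ Z.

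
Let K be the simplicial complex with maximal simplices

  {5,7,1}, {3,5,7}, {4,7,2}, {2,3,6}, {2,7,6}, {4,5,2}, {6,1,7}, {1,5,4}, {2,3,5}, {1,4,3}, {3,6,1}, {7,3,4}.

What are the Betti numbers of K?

b_0 = 1, b_1 = 0, b_2 = 0.

Fix the vertex order 1 < 2 < 3 < 4 < 5 < 6 < 7 and write every simplex with vertices in increasing order. Then dim K = 2 and the simplices of K are:

  0-simplices (7): [1], [2], [3], [4], [5], [6], [7]
  1-simplices (18): [1,3], [1,4], [1,5], [1,6], [1,7], [2,3], [2,4], [2,5], [2,6], [2,7], [3,4], [3,5], [3,6], [3,7], [4,5], [4,7], [5,7], [6,7]
  2-simplices (12): [1,3,4], [1,3,6], [1,4,5], [1,5,7], [1,6,7], [2,3,5], [2,3,6], [2,4,5], [2,4,7], [2,6,7], [3,4,7], [3,5,7]

giving chain groups C_0 ≅ Z^7, C_1 ≅ Z^18, C_2 ≅ Z^12.

Boundary ∂_1: C_1 → C_0 is given by ∂[p,q] = [q] − [p]. For instance
  ∂[1,7] = [7] − [1].
This gives a 7×18 integer matrix of rank 6; reducing to Smith normal form yields diagonal entries (1,1,1,1,1,1).

∂_2: C_2 → C_1 maps a triangle to the signed sum of its edges. For instance
  ∂[1,4,5] = [4,5] − [1,5] + [1,4],
  ∂[1,5,7] = [5,7] − [1,7] + [1,5].
The resulting 18×12 matrix has rank 12, and its Smith normal form has invariant factors (1,1,1,1,1,1,1,1,1,1,1,2).

Now H_k = ker ∂_k / im ∂_{k+1}, so:

  H_0: rank C_0 − rank ∂_1 = 7 − 6 = 1, and the invariant factors of ∂_1 are all 1, so H_0 = Z.
  H_1: rank ker ∂_1 − rank ∂_2 = (18 − 6) − 12 = 0, and ∂_2 has invariant factor 2 > 1, so H_1 = Z/2Z.
  H_2: rank ker ∂_2 − rank ∂_3 = (12 − 12) − 0 = 0, and there is no ∂_3, so H_2 = 0.

Hence the Betti numbers are b_0 = 1, b_1 = 0, b_2 = 0.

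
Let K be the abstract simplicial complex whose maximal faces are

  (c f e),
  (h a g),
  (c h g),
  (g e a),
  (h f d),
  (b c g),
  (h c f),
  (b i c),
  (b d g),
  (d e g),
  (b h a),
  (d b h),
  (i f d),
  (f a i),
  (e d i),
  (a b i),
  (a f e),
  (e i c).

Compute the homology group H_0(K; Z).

H_0 ≅ Z.

K has 9 vertices, 27 edges, 18 triangles.
rank ∂_0 = 0, rank ∂_1 = 8 ⇒ b_0 = 9 − 0 − 8 = 1; all invariant factors of ∂_1 are 1 so no torsion. So H_0 = Z.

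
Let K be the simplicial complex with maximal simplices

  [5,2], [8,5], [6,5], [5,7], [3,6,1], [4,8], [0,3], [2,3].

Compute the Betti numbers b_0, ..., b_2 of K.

b_0 = 1, b_1 = 1, b_2 = 0.

Fix the vertex order 0 < 1 < 2 < 3 < 4 < 5 < 6 < 7 < 8 and write every simplex with vertices in increasing order. Then dim K = 2 and the simplices of K are:

  0-simplices (9): [0], [1], [2], [3], [4], [5], [6], [7], [8]
  1-simplices (10): [0,3], [1,3], [1,6], [2,3], [2,5], [3,6], [4,8], [5,6], [5,7], [5,8]
  2-simplices (1): [1,3,6]

Hence C_0 ≅ Z^9, C_1 ≅ Z^10, C_2 ≅ Z^1.

∂_1: C_1 → C_0 is given by ∂[p,q] = [q] − [p]. For instance
  ∂[5,6] = [6] − [5].
This gives a 9×10 integer matrix of rank 8; reducing to Smith normal form yields diagonal entries (1,1,1,1,1,1,1,1).

The boundary map ∂_2: C_2 → C_1 sends each 2-simplex [p,q,r] to [q,r] − [p,r] + [p,q]. For instance
  ∂[1,3,6] = [3,6] − [1,6] + [1,3].
The 10×1 boundary matrix has rank 1 and Smith normal form diag(1).

Reading off H_k = ker ∂_k / im ∂_{k+1}:

  H_0: rank C_0 − rank ∂_1 = 9 − 8 = 1, and the invariant factors of ∂_1 are all 1, so H_0 = Z.
  H_1: rank ker ∂_1 − rank ∂_2 = (10 − 8) − 1 = 1, and the invariant factors of ∂_2 are all 1, so H_1 = Z.
  H_2: rank ker ∂_2 − rank ∂_3 = (1 − 1) − 0 = 0, and there is no ∂_3, so H_2 = 0.

Hence the Betti numbers are b_0 = 1, b_1 = 1, b_2 = 0.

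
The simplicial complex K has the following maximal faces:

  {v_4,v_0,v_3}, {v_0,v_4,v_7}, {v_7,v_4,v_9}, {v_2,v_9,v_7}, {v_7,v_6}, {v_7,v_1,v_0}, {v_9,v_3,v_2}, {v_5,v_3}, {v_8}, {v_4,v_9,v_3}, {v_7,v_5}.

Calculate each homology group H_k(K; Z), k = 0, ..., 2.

H_0 ≅ Z^2,  H_1 ≅ Z,  H_2 = 0.

Take the total order v_0 < v_1 < v_2 < v_3 < v_4 < v_5 < v_6 < v_7 < v_8 < v_9 on the vertex set. Then K (dimension 2) consists of the simplices:

  0-simplices (10): [v_0], [v_1], [v_2], [v_3], [v_4], [v_5], [v_6], [v_7], [v_8], [v_9]
  1-simplices (16): (16 of them)
  2-simplices (7): [v_0,v_1,v_7], [v_0,v_3,v_4], [v_0,v_4,v_7], [v_2,v_3,v_9], [v_2,v_7,v_9], [v_3,v_4,v_9], [v_4,v_7,v_9]

giving chain groups C_0 ≅ Z^10, C_1 ≅ Z^16, C_2 ≅ Z^7.

∂_1: C_1 → C_0 sends each edge [p,q] (with p < q) to q − p.
As a 10×16 matrix over Z this has rank 8, with invariant factors (1,1,1,1,1,1,1,1).

Boundary ∂_2: C_2 → C_1 sends each 2-simplex [p,q,r] to [q,r] − [p,r] + [p,q]. For instance
  ∂[v_4,v_7,v_9] = [v_7,v_9] − [v_4,v_9] + [v_4,v_7],
  ∂[v_0,v_1,v_7] = [v_1,v_7] − [v_0,v_7] + [v_0,v_1].
As a 16×7 matrix over Z this has rank 7, with invariant factors (1,1,1,1,1,1,1).

Computing H_k = (kernel of ∂_k) / (image of ∂_{k+1}):

  H_0: rank C_0 − rank ∂_1 = 10 − 8 = 2, and the invariant factors of ∂_1 are all 1, so H_0 = Z^2.
  H_1: rank ker ∂_1 − rank ∂_2 = (16 − 8) − 7 = 1, and the invariant factors of ∂_2 are all 1, so H_1 = Z.
  H_2: rank ker ∂_2 − rank ∂_3 = (7 − 7) − 0 = 0, and there is no ∂_3, so H_2 = 0.

As a check, the Euler characteristic is 10 − 16 + 7 = 1, which agrees with 2 − 1 + 0 = 1.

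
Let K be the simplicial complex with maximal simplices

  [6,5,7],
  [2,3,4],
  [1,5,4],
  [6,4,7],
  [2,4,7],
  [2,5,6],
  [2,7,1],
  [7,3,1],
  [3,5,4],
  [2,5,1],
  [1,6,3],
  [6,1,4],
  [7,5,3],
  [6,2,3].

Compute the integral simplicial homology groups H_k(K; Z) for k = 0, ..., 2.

Take the total order 1 < 2 < 3 < 4 < 5 < 6 < 7 on the vertex set. Then K (dimension 2) consists of the simplices:

  0-simplices (7): [1], [2], [3], [4], [5], [6], [7]
  1-simplices (21): [1,2], [1,3], [1,4], [1,5], [1,6], [1,7], [2,3], [2,4], [2,5], [2,6], [2,7], [3,4], [3,5], [3,6], [3,7], [4,5], [4,6], [4,7], [5,6], [5,7], [6,7]
  2-simplices (14): [1,2,5], [1,2,7], [1,3,6], [1,3,7], [1,4,5], [1,4,6], [2,3,4], [2,3,6], [2,4,7], [2,5,6], [3,4,5], [3,5,7], [4,6,7], [5,6,7]

Hence C_0 ≅ Z^7, C_1 ≅ Z^21, C_2 ≅ Z^14.

The boundary map ∂_1: C_1 → C_0 maps an edge to its endpoints' difference, ∂[p,q] = q − p. For instance
  ∂[2,4] = [4] − [2].
The resulting 7×21 matrix has rank 6, and its Smith normal form has invariant factors (1,1,1,1,1,1).

∂_2: C_2 → C_1 acts by ∂[p,q,r] = [q,r] − [p,r] + [p,q]. For instance
  ∂[5,6,7] = [6,7] − [5,7] + [5,6],
  ∂[2,5,6] = [5,6] − [2,6] + [2,5].
As a 21×14 matrix over Z this has rank 13, with invariant factors (1,1,1,1,1,1,1,1,1,1,1,1,1).

Now H_k = ker ∂_k / im ∂_{k+1}, so:

  H_0: rank C_0 − rank ∂_1 = 7 − 6 = 1, and the invariant factors of ∂_1 are all 1, so H_0 ≅ Z.
  H_1: rank ker ∂_1 − rank ∂_2 = (21 − 6) − 13 = 2, and the invariant factors of ∂_2 are all 1, so H_1 ≅ Z^2.
  H_2: rank ker ∂_2 − rank ∂_3 = (14 − 13) − 0 = 1, and there is no ∂_3, so H_2 ≅ Z.

H_0 = Z,  H_1 = Z^2,  H_2 = Z.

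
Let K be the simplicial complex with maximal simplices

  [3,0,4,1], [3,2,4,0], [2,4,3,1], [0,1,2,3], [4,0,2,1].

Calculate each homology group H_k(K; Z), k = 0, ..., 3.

H_0 = Z,  H_1 = 0,  H_2 = 0,  H_3 = Z.

Take the total order 0 < 1 < 2 < 3 < 4 on the vertex set. Then K (dimension 3) consists of the simplices:

  0-simplices (5): [0], [1], [2], [3], [4]
  1-simplices (10): [0,1], [0,2], [0,3], [0,4], [1,2], [1,3], [1,4], [2,3], [2,4], [3,4]
  2-simplices (10): [0,1,2], [0,1,3], [0,1,4], [0,2,3], [0,2,4], [0,3,4], [1,2,3], [1,2,4], [1,3,4], [2,3,4]
  3-simplices (5): [0,1,2,3], [0,1,2,4], [0,1,3,4], [0,2,3,4], [1,2,3,4]

so the chain groups are C_0 ≅ Z^5, C_1 ≅ Z^10, C_2 ≅ Z^10, C_3 ≅ Z^5.

∂_1: C_1 → C_0 sends each edge [p,q] (with p < q) to q − p. For instance
  ∂[1,2] = [2] − [1].
As a 5×10 matrix over Z this has rank 4, with invariant factors (1,1,1,1).

∂_2: C_2 → C_1 maps a triangle to the signed sum of its edges. For instance
  ∂[0,1,3] = [1,3] − [0,3] + [0,1],
  ∂[2,3,4] = [3,4] − [2,4] + [2,3].
The 10×10 boundary matrix has rank 6 and Smith normal form diag(1,1,1,1,1,1).

Boundary ∂_3: C_3 → C_2 sends each 3-simplex σ to the alternating sum Σ_i (−1)^i (σ with its i-th vertex removed). For instance
  ∂[1,2,3,4] = [2,3,4] − [1,3,4] + [1,2,4] − [1,2,3],
  ∂[0,1,2,3] = [1,2,3] − [0,2,3] + [0,1,3] − [0,1,2].
As a 10×5 matrix over Z this has rank 4, with invariant factors (1,1,1,1).

Now H_k = ker ∂_k / im ∂_{k+1}, so:

  H_0: rank C_0 − rank ∂_1 = 5 − 4 = 1, and the invariant factors of ∂_1 are all 1, so H_0 ≅ Z.
  H_1: rank ker ∂_1 − rank ∂_2 = (10 − 4) − 6 = 0, and the invariant factors of ∂_2 are all 1, so H_1 ≅ 0.
  H_2: rank ker ∂_2 − rank ∂_3 = (10 − 6) − 4 = 0, and the invariant factors of ∂_3 are all 1, so H_2 ≅ 0.
  H_3: rank ker ∂_3 − rank ∂_4 = (5 − 4) − 0 = 1, and there is no ∂_4, so H_3 ≅ Z.

(K is a triangulation of the 3-sphere S^3.)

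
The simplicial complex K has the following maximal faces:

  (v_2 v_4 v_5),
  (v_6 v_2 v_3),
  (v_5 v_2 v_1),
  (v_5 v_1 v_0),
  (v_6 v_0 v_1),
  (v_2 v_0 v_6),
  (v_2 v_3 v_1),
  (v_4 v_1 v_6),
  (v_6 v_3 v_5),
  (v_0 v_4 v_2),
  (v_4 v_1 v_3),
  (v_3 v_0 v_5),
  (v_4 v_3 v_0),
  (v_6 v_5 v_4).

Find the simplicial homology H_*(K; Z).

Fix the vertex order v_0 < v_1 < v_2 < v_3 < v_4 < v_5 < v_6 and write every simplex with vertices in increasing order. Then dim K = 2 and the simplices of K are:

  0-simplices (7): [v_0], [v_1], [v_2], [v_3], [v_4], [v_5], [v_6]
  1-simplices (21): (21 of them)
  2-simplices (14): (14 of them)

Hence C_0 ≅ Z^7, C_1 ≅ Z^21, C_2 ≅ Z^14.

The boundary map ∂_1: C_1 → C_0 sends each edge [p,q] (with p < q) to q − p.
The resulting 7×21 matrix has rank 6, and its Smith normal form has invariant factors (1,1,1,1,1,1).

∂_2: C_2 → C_1 maps a triangle to the signed sum of its edges. For instance
  ∂[v_1,v_3,v_4] = [v_3,v_4] − [v_1,v_4] + [v_1,v_3],
  ∂[v_1,v_2,v_3] = [v_2,v_3] − [v_1,v_3] + [v_1,v_2].
The resulting 21×14 matrix has rank 13, and its Smith normal form has invariant factors (1,1,1,1,1,1,1,1,1,1,1,1,1).

Now H_k = ker ∂_k / im ∂_{k+1}, so:

  H_0: rank C_0 − rank ∂_1 = 7 − 6 = 1, and the invariant factors of ∂_1 are all 1, so H_0 = Z.
  H_1: rank ker ∂_1 − rank ∂_2 = (21 − 6) − 13 = 2, and the invariant factors of ∂_2 are all 1, so H_1 = Z^2.
  H_2: rank ker ∂_2 − rank ∂_3 = (14 − 13) − 0 = 1, and there is no ∂_3, so H_2 = Z.

As a check, the Euler characteristic is 7 − 21 + 14 = 0, which agrees with 1 − 2 + 1 = 0.

H_0 = Z,  H_1 = Z^2,  H_2 = Z.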